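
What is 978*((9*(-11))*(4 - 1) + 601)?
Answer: 297312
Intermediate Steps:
978*((9*(-11))*(4 - 1) + 601) = 978*(-99*3 + 601) = 978*(-297 + 601) = 978*304 = 297312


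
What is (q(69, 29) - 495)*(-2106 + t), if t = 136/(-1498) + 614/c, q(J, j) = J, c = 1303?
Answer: 875418540600/975947 ≈ 8.9699e+5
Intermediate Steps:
t = 371282/975947 (t = 136/(-1498) + 614/1303 = 136*(-1/1498) + 614*(1/1303) = -68/749 + 614/1303 = 371282/975947 ≈ 0.38043)
(q(69, 29) - 495)*(-2106 + t) = (69 - 495)*(-2106 + 371282/975947) = -426*(-2054973100/975947) = 875418540600/975947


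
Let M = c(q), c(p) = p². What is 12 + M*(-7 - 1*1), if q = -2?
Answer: -20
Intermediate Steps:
M = 4 (M = (-2)² = 4)
12 + M*(-7 - 1*1) = 12 + 4*(-7 - 1*1) = 12 + 4*(-7 - 1) = 12 + 4*(-8) = 12 - 32 = -20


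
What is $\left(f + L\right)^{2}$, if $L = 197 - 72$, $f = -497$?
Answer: $138384$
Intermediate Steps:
$L = 125$
$\left(f + L\right)^{2} = \left(-497 + 125\right)^{2} = \left(-372\right)^{2} = 138384$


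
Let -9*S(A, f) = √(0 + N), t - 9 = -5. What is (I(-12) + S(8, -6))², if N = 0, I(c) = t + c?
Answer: 64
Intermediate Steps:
t = 4 (t = 9 - 5 = 4)
I(c) = 4 + c
S(A, f) = 0 (S(A, f) = -√(0 + 0)/9 = -√0/9 = -⅑*0 = 0)
(I(-12) + S(8, -6))² = ((4 - 12) + 0)² = (-8 + 0)² = (-8)² = 64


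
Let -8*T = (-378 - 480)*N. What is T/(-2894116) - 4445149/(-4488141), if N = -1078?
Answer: 26767351018139/25978401356712 ≈ 1.0304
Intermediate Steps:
T = -231231/2 (T = -(-378 - 480)*(-1078)/8 = -(-429)*(-1078)/4 = -⅛*924924 = -231231/2 ≈ -1.1562e+5)
T/(-2894116) - 4445149/(-4488141) = -231231/2/(-2894116) - 4445149/(-4488141) = -231231/2*(-1/2894116) - 4445149*(-1/4488141) = 231231/5788232 + 4445149/4488141 = 26767351018139/25978401356712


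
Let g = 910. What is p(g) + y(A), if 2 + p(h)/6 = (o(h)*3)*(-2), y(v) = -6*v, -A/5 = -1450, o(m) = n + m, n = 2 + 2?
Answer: -76416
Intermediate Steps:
n = 4
o(m) = 4 + m
A = 7250 (A = -5*(-1450) = 7250)
p(h) = -156 - 36*h (p(h) = -12 + 6*(((4 + h)*3)*(-2)) = -12 + 6*((12 + 3*h)*(-2)) = -12 + 6*(-24 - 6*h) = -12 + (-144 - 36*h) = -156 - 36*h)
p(g) + y(A) = (-156 - 36*910) - 6*7250 = (-156 - 32760) - 43500 = -32916 - 43500 = -76416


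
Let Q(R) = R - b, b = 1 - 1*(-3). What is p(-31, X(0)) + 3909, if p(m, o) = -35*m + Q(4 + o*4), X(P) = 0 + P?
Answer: 4994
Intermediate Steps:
X(P) = P
b = 4 (b = 1 + 3 = 4)
Q(R) = -4 + R (Q(R) = R - 1*4 = R - 4 = -4 + R)
p(m, o) = -35*m + 4*o (p(m, o) = -35*m + (-4 + (4 + o*4)) = -35*m + (-4 + (4 + 4*o)) = -35*m + 4*o)
p(-31, X(0)) + 3909 = (-35*(-31) + 4*0) + 3909 = (1085 + 0) + 3909 = 1085 + 3909 = 4994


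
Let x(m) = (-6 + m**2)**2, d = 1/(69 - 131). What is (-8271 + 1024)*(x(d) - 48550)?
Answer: 5195078700892257/14776336 ≈ 3.5158e+8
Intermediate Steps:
d = -1/62 (d = 1/(-62) = -1/62 ≈ -0.016129)
(-8271 + 1024)*(x(d) - 48550) = (-8271 + 1024)*((-6 + (-1/62)**2)**2 - 48550) = -7247*((-6 + 1/3844)**2 - 48550) = -7247*((-23063/3844)**2 - 48550) = -7247*(531901969/14776336 - 48550) = -7247*(-716859210831/14776336) = 5195078700892257/14776336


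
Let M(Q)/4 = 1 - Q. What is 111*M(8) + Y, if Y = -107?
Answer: -3215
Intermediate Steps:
M(Q) = 4 - 4*Q (M(Q) = 4*(1 - Q) = 4 - 4*Q)
111*M(8) + Y = 111*(4 - 4*8) - 107 = 111*(4 - 32) - 107 = 111*(-28) - 107 = -3108 - 107 = -3215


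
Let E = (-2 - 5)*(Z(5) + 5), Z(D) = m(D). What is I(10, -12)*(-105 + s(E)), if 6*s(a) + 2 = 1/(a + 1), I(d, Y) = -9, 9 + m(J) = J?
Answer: 3793/4 ≈ 948.25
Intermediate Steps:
m(J) = -9 + J
Z(D) = -9 + D
E = -7 (E = (-2 - 5)*((-9 + 5) + 5) = -7*(-4 + 5) = -7*1 = -7)
s(a) = -1/3 + 1/(6*(1 + a)) (s(a) = -1/3 + 1/(6*(a + 1)) = -1/3 + 1/(6*(1 + a)))
I(10, -12)*(-105 + s(E)) = -9*(-105 + (-1 - 2*(-7))/(6*(1 - 7))) = -9*(-105 + (1/6)*(-1 + 14)/(-6)) = -9*(-105 + (1/6)*(-1/6)*13) = -9*(-105 - 13/36) = -9*(-3793/36) = 3793/4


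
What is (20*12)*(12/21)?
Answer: 960/7 ≈ 137.14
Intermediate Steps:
(20*12)*(12/21) = 240*(12*(1/21)) = 240*(4/7) = 960/7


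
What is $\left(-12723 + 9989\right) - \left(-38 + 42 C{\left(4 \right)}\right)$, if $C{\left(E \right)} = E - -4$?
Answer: $-3032$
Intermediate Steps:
$C{\left(E \right)} = 4 + E$ ($C{\left(E \right)} = E + 4 = 4 + E$)
$\left(-12723 + 9989\right) - \left(-38 + 42 C{\left(4 \right)}\right) = \left(-12723 + 9989\right) + \left(38 - 42 \left(4 + 4\right)\right) = -2734 + \left(38 - 336\right) = -2734 - 298 = -3032$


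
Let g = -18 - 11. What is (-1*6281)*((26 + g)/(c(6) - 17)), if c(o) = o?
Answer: -1713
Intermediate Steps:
g = -29
(-1*6281)*((26 + g)/(c(6) - 17)) = (-1*6281)*((26 - 29)/(6 - 17)) = -(-18843)/(-11) = -(-18843)*(-1)/11 = -6281*3/11 = -1713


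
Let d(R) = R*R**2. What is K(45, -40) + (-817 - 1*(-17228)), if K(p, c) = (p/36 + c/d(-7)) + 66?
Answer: 22608319/1372 ≈ 16478.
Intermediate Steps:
d(R) = R**3
K(p, c) = 66 - c/343 + p/36 (K(p, c) = (p/36 + c/((-7)**3)) + 66 = (p*(1/36) + c/(-343)) + 66 = (p/36 + c*(-1/343)) + 66 = (p/36 - c/343) + 66 = (-c/343 + p/36) + 66 = 66 - c/343 + p/36)
K(45, -40) + (-817 - 1*(-17228)) = (66 - 1/343*(-40) + (1/36)*45) + (-817 - 1*(-17228)) = (66 + 40/343 + 5/4) + (-817 + 17228) = 92427/1372 + 16411 = 22608319/1372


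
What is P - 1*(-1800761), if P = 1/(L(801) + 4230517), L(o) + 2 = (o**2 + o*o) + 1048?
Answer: 9930773736166/5514765 ≈ 1.8008e+6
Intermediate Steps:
L(o) = 1046 + 2*o**2 (L(o) = -2 + ((o**2 + o*o) + 1048) = -2 + ((o**2 + o**2) + 1048) = -2 + (2*o**2 + 1048) = -2 + (1048 + 2*o**2) = 1046 + 2*o**2)
P = 1/5514765 (P = 1/((1046 + 2*801**2) + 4230517) = 1/((1046 + 2*641601) + 4230517) = 1/((1046 + 1283202) + 4230517) = 1/(1284248 + 4230517) = 1/5514765 ≈ 1.8133e-7)
P - 1*(-1800761) = 1/5514765 - 1*(-1800761) = 1/5514765 + 1800761 = 9930773736166/5514765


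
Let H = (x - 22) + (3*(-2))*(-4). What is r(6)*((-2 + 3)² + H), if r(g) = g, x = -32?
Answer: -174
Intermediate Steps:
H = -30 (H = (-32 - 22) + (3*(-2))*(-4) = -54 - 6*(-4) = -54 + 24 = -30)
r(6)*((-2 + 3)² + H) = 6*((-2 + 3)² - 30) = 6*(1² - 30) = 6*(1 - 30) = 6*(-29) = -174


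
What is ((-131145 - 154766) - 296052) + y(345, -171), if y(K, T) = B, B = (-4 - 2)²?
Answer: -581927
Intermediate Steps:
B = 36 (B = (-6)² = 36)
y(K, T) = 36
((-131145 - 154766) - 296052) + y(345, -171) = ((-131145 - 154766) - 296052) + 36 = (-285911 - 296052) + 36 = -581963 + 36 = -581927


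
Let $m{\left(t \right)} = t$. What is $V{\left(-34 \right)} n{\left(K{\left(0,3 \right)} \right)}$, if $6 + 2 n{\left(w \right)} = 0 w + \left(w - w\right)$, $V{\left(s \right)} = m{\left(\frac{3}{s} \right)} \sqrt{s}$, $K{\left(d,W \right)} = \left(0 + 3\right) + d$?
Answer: $\frac{9 i \sqrt{34}}{34} \approx 1.5435 i$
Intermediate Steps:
$K{\left(d,W \right)} = 3 + d$
$V{\left(s \right)} = \frac{3}{\sqrt{s}}$ ($V{\left(s \right)} = \frac{3}{s} \sqrt{s} = \frac{3}{\sqrt{s}}$)
$n{\left(w \right)} = -3$ ($n{\left(w \right)} = -3 + \frac{0 w + \left(w - w\right)}{2} = -3 + \frac{0 + 0}{2} = -3 + \frac{1}{2} \cdot 0 = -3 + 0 = -3$)
$V{\left(-34 \right)} n{\left(K{\left(0,3 \right)} \right)} = \frac{3}{i \sqrt{34}} \left(-3\right) = 3 \left(- \frac{i \sqrt{34}}{34}\right) \left(-3\right) = - \frac{3 i \sqrt{34}}{34} \left(-3\right) = \frac{9 i \sqrt{34}}{34}$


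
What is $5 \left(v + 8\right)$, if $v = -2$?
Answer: $30$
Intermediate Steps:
$5 \left(v + 8\right) = 5 \left(-2 + 8\right) = 5 \cdot 6 = 30$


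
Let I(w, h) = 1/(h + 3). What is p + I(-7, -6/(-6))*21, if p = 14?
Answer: 77/4 ≈ 19.250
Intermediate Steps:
I(w, h) = 1/(3 + h)
p + I(-7, -6/(-6))*21 = 14 + 21/(3 - 6/(-6)) = 14 + 21/(3 - 6*(-⅙)) = 14 + 21/(3 + 1) = 14 + 21/4 = 77/4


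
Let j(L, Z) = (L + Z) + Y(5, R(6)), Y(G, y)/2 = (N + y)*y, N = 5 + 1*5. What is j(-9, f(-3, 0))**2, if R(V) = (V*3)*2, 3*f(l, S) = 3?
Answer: 10916416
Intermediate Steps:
N = 10 (N = 5 + 5 = 10)
f(l, S) = 1 (f(l, S) = (1/3)*3 = 1)
R(V) = 6*V (R(V) = (3*V)*2 = 6*V)
Y(G, y) = 2*y*(10 + y) (Y(G, y) = 2*((10 + y)*y) = 2*(y*(10 + y)) = 2*y*(10 + y))
j(L, Z) = 3312 + L + Z (j(L, Z) = (L + Z) + 2*(6*6)*(10 + 6*6) = (L + Z) + 2*36*(10 + 36) = (L + Z) + 2*36*46 = (L + Z) + 3312 = 3312 + L + Z)
j(-9, f(-3, 0))**2 = (3312 - 9 + 1)**2 = 3304**2 = 10916416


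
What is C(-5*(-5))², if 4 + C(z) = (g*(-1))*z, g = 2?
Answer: 2916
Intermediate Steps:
C(z) = -4 - 2*z (C(z) = -4 + (2*(-1))*z = -4 - 2*z)
C(-5*(-5))² = (-4 - (-10)*(-5))² = (-4 - 2*25)² = (-4 - 50)² = (-54)² = 2916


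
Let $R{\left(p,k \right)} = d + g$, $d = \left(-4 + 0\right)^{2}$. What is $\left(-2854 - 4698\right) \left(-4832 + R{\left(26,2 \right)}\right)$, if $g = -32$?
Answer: $36612096$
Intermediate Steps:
$d = 16$ ($d = \left(-4\right)^{2} = 16$)
$R{\left(p,k \right)} = -16$ ($R{\left(p,k \right)} = 16 - 32 = -16$)
$\left(-2854 - 4698\right) \left(-4832 + R{\left(26,2 \right)}\right) = \left(-2854 - 4698\right) \left(-4832 - 16\right) = \left(-7552\right) \left(-4848\right) = 36612096$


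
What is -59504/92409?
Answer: -59504/92409 ≈ -0.64392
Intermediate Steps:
-59504/92409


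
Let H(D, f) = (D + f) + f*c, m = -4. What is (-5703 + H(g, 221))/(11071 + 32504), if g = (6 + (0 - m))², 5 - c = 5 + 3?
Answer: -403/2905 ≈ -0.13873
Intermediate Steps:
c = -3 (c = 5 - (5 + 3) = 5 - 1*8 = 5 - 8 = -3)
g = 100 (g = (6 + (0 - 1*(-4)))² = (6 + (0 + 4))² = (6 + 4)² = 10² = 100)
H(D, f) = D - 2*f (H(D, f) = (D + f) + f*(-3) = (D + f) - 3*f = D - 2*f)
(-5703 + H(g, 221))/(11071 + 32504) = (-5703 + (100 - 2*221))/(11071 + 32504) = (-5703 + (100 - 442))/43575 = (-5703 - 342)*(1/43575) = -6045*1/43575 = -403/2905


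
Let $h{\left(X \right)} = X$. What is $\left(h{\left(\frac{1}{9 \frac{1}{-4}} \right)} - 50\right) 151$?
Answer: $- \frac{68554}{9} \approx -7617.1$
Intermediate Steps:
$\left(h{\left(\frac{1}{9 \frac{1}{-4}} \right)} - 50\right) 151 = \left(\frac{1}{9 \frac{1}{-4}} - 50\right) 151 = \left(\frac{1}{9 \left(- \frac{1}{4}\right)} - 50\right) 151 = \left(\frac{1}{- \frac{9}{4}} - 50\right) 151 = \left(- \frac{4}{9} - 50\right) 151 = \left(- \frac{454}{9}\right) 151 = - \frac{68554}{9}$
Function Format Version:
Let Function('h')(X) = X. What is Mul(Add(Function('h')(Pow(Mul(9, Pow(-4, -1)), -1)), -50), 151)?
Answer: Rational(-68554, 9) ≈ -7617.1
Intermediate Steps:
Mul(Add(Function('h')(Pow(Mul(9, Pow(-4, -1)), -1)), -50), 151) = Mul(Add(Pow(Mul(9, Pow(-4, -1)), -1), -50), 151) = Mul(Add(Pow(Mul(9, Rational(-1, 4)), -1), -50), 151) = Mul(Add(Pow(Rational(-9, 4), -1), -50), 151) = Mul(Add(Rational(-4, 9), -50), 151) = Mul(Rational(-454, 9), 151) = Rational(-68554, 9)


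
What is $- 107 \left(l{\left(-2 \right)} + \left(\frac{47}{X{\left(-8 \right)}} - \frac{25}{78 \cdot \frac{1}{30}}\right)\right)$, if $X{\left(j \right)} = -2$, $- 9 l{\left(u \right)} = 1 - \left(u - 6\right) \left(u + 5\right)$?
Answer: $\frac{898693}{234} \approx 3840.6$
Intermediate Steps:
$l{\left(u \right)} = - \frac{1}{9} + \frac{\left(-6 + u\right) \left(5 + u\right)}{9}$ ($l{\left(u \right)} = - \frac{1 - \left(u - 6\right) \left(u + 5\right)}{9} = - \frac{1 - \left(-6 + u\right) \left(5 + u\right)}{9} = - \frac{1}{9} + \frac{\left(-6 + u\right) \left(5 + u\right)}{9}$)
$- 107 \left(l{\left(-2 \right)} + \left(\frac{47}{X{\left(-8 \right)}} - \frac{25}{78 \cdot \frac{1}{30}}\right)\right) = - 107 \left(\left(- \frac{31}{9} - - \frac{2}{9} + \frac{\left(-2\right)^{2}}{9}\right) + \left(\frac{47}{-2} - \frac{25}{78 \cdot \frac{1}{30}}\right)\right) = - 107 \left(\left(- \frac{31}{9} + \frac{2}{9} + \frac{1}{9} \cdot 4\right) - \left(\frac{47}{2} + \frac{25}{78 \cdot \frac{1}{30}}\right)\right) = - 107 \left(\left(- \frac{31}{9} + \frac{2}{9} + \frac{4}{9}\right) - \left(\frac{47}{2} + \frac{25}{\frac{13}{5}}\right)\right) = - 107 \left(- \frac{25}{9} - \frac{861}{26}\right) = \left(-107\right) \left(- \frac{8399}{234}\right) = \frac{898693}{234}$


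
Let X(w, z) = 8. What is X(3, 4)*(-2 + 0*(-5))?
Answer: -16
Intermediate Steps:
X(3, 4)*(-2 + 0*(-5)) = 8*(-2 + 0*(-5)) = 8*(-2 + 0) = 8*(-2) = -16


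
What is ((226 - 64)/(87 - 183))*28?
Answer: -189/4 ≈ -47.250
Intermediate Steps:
((226 - 64)/(87 - 183))*28 = (162/(-96))*28 = (162*(-1/96))*28 = -27/16*28 = -189/4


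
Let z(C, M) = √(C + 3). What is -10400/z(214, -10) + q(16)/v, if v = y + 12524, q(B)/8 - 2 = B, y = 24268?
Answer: 2/511 - 10400*√217/217 ≈ -705.99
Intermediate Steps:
q(B) = 16 + 8*B
z(C, M) = √(3 + C)
v = 36792 (v = 24268 + 12524 = 36792)
-10400/z(214, -10) + q(16)/v = -10400/√(3 + 214) + (16 + 8*16)/36792 = -10400*√217/217 + (16 + 128)*(1/36792) = -10400*√217/217 + 144*(1/36792) = -10400*√217/217 + 2/511 = 2/511 - 10400*√217/217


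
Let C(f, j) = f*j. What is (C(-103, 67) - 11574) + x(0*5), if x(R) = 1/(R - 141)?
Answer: -2604976/141 ≈ -18475.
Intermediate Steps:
x(R) = 1/(-141 + R)
(C(-103, 67) - 11574) + x(0*5) = (-103*67 - 11574) + 1/(-141 + 0*5) = (-6901 - 11574) + 1/(-141 + 0) = -18475 + 1/(-141) = -18475 - 1/141 = -2604976/141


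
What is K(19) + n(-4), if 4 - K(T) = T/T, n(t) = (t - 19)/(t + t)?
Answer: 47/8 ≈ 5.8750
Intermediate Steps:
n(t) = (-19 + t)/(2*t) (n(t) = (-19 + t)/((2*t)) = (-19 + t)*(1/(2*t)) = (-19 + t)/(2*t))
K(T) = 3 (K(T) = 4 - T/T = 4 - 1*1 = 4 - 1 = 3)
K(19) + n(-4) = 3 + (½)*(-19 - 4)/(-4) = 3 + (½)*(-¼)*(-23) = 3 + 23/8 = 47/8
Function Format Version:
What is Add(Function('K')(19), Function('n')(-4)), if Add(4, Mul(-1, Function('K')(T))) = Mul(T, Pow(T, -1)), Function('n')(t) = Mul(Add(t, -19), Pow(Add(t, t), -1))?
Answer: Rational(47, 8) ≈ 5.8750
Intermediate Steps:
Function('n')(t) = Mul(Rational(1, 2), Pow(t, -1), Add(-19, t)) (Function('n')(t) = Mul(Add(-19, t), Pow(Mul(2, t), -1)) = Mul(Add(-19, t), Mul(Rational(1, 2), Pow(t, -1))) = Mul(Rational(1, 2), Pow(t, -1), Add(-19, t)))
Function('K')(T) = 3 (Function('K')(T) = Add(4, Mul(-1, Mul(T, Pow(T, -1)))) = Add(4, Mul(-1, 1)) = Add(4, -1) = 3)
Add(Function('K')(19), Function('n')(-4)) = Add(3, Mul(Rational(1, 2), Pow(-4, -1), Add(-19, -4))) = Add(3, Mul(Rational(1, 2), Rational(-1, 4), -23)) = Add(3, Rational(23, 8)) = Rational(47, 8)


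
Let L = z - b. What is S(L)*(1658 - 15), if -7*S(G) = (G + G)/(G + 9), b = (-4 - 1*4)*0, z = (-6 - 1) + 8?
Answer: -1643/35 ≈ -46.943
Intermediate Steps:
z = 1 (z = -7 + 8 = 1)
b = 0 (b = (-4 - 4)*0 = -8*0 = 0)
L = 1 (L = 1 - 1*0 = 1 + 0 = 1)
S(G) = -2*G/(7*(9 + G)) (S(G) = -(G + G)/(7*(G + 9)) = -2*G/(7*(9 + G)))
S(L)*(1658 - 15) = (-2*1/(63 + 7*1))*(1658 - 15) = -2*1/(63 + 7)*1643 = -2*1/70*1643 = -2*1*1/70*1643 = -1/35*1643 = -1643/35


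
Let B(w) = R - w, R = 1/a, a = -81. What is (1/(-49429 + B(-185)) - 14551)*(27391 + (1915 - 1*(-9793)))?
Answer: -2269326275684004/3988765 ≈ -5.6893e+8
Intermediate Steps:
R = -1/81 (R = 1/(-81) = -1/81 ≈ -0.012346)
B(w) = -1/81 - w
(1/(-49429 + B(-185)) - 14551)*(27391 + (1915 - 1*(-9793))) = (1/(-49429 + (-1/81 - 1*(-185))) - 14551)*(27391 + (1915 - 1*(-9793))) = (1/(-49429 + (-1/81 + 185)) - 14551)*(27391 + (1915 + 9793)) = (1/(-49429 + 14984/81) - 14551)*(27391 + 11708) = (1/(-3988765/81) - 14551)*39099 = (-81/3988765 - 14551)*39099 = -58040519596/3988765*39099 = -2269326275684004/3988765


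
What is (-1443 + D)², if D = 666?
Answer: 603729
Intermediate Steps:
(-1443 + D)² = (-1443 + 666)² = (-777)² = 603729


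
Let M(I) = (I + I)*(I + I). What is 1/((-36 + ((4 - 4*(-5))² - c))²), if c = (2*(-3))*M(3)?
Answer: 1/571536 ≈ 1.7497e-6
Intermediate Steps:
M(I) = 4*I² (M(I) = (2*I)*(2*I) = 4*I²)
c = -216 (c = (2*(-3))*(4*3²) = -24*9 = -6*36 = -216)
1/((-36 + ((4 - 4*(-5))² - c))²) = 1/((-36 + ((4 - 4*(-5))² - 1*(-216)))²) = 1/((-36 + ((4 + 20)² + 216))²) = 1/((-36 + (24² + 216))²) = 1/((-36 + (576 + 216))²) = 1/((-36 + 792)²) = 1/(756²) = 1/571536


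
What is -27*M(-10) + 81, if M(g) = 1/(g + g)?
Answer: 1647/20 ≈ 82.350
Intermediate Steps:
M(g) = 1/(2*g)
-27*M(-10) + 81 = -27/(2*(-10)) + 81 = -27*(-1)/(2*10) + 81 = -27*(-1/20) + 81 = 27/20 + 81 = 1647/20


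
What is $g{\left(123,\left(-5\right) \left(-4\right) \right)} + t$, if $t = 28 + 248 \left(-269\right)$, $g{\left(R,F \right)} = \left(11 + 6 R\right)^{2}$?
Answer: $494317$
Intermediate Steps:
$t = -66684$ ($t = 28 - 66712 = -66684$)
$g{\left(123,\left(-5\right) \left(-4\right) \right)} + t = \left(11 + 6 \cdot 123\right)^{2} - 66684 = \left(11 + 738\right)^{2} - 66684 = 749^{2} - 66684 = 561001 - 66684 = 494317$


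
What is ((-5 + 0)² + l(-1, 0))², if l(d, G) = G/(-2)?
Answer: 625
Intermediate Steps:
l(d, G) = -G/2 (l(d, G) = G*(-½) = -G/2)
((-5 + 0)² + l(-1, 0))² = ((-5 + 0)² - ½*0)² = ((-5)² + 0)² = (25 + 0)² = 25² = 625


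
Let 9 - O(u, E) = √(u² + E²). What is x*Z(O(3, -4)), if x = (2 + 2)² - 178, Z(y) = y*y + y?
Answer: -3240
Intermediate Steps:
O(u, E) = 9 - √(E² + u²) (O(u, E) = 9 - √(u² + E²) = 9 - √(E² + u²))
Z(y) = y + y² (Z(y) = y² + y = y + y²)
x = -162 (x = 4² - 178 = 16 - 178 = -162)
x*Z(O(3, -4)) = -162*(9 - √((-4)² + 3²))*(1 + (9 - √((-4)² + 3²))) = -162*(9 - √(16 + 9))*(1 + (9 - √(16 + 9))) = -162*(9 - √25)*(1 + (9 - √25)) = -162*(9 - 1*5)*(1 + (9 - 1*5)) = -162*(9 - 5)*(1 + (9 - 5)) = -648*(1 + 4) = -648*5 = -162*20 = -3240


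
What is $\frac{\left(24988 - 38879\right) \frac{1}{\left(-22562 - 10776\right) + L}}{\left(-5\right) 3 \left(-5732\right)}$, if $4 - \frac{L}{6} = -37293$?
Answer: $- \frac{13891}{16374375120} \approx -8.4834 \cdot 10^{-7}$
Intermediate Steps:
$L = 223782$ ($L = 24 - -223758 = 24 + 223758 = 223782$)
$\frac{\left(24988 - 38879\right) \frac{1}{\left(-22562 - 10776\right) + L}}{\left(-5\right) 3 \left(-5732\right)} = \frac{\left(24988 - 38879\right) \frac{1}{\left(-22562 - 10776\right) + 223782}}{\left(-5\right) 3 \left(-5732\right)} = \frac{\left(-13891\right) \frac{1}{-33338 + 223782}}{\left(-15\right) \left(-5732\right)} = \frac{\left(-13891\right) \frac{1}{190444}}{85980} = \left(-13891\right) \frac{1}{190444} \cdot \frac{1}{85980} = \left(- \frac{13891}{190444}\right) \frac{1}{85980} = - \frac{13891}{16374375120}$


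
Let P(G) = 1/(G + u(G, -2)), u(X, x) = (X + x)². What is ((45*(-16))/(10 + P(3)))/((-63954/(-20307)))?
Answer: -3249120/145673 ≈ -22.304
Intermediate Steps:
P(G) = 1/(G + (-2 + G)²) (P(G) = 1/(G + (G - 2)²) = 1/(G + (-2 + G)²))
((45*(-16))/(10 + P(3)))/((-63954/(-20307))) = ((45*(-16))/(10 + 1/(3 + (-2 + 3)²)))/((-63954/(-20307))) = (-720/(10 + 1/(3 + 1²)))/((-63954*(-1/20307))) = (-720/(10 + 1/(3 + 1)))/(21318/6769) = -720/(10 + 1/4)*(6769/21318) = -720/(10 + ¼)*(6769/21318) = -720/41/4*(6769/21318) = -720*4/41*(6769/21318) = -2880/41*6769/21318 = -3249120/145673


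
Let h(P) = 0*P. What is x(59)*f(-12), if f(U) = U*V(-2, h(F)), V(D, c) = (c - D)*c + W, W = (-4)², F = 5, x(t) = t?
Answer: -11328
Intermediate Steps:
W = 16
h(P) = 0
V(D, c) = 16 + c*(c - D) (V(D, c) = (c - D)*c + 16 = c*(c - D) + 16 = 16 + c*(c - D))
f(U) = 16*U (f(U) = U*(16 + 0² - 1*(-2)*0) = U*(16 + 0 + 0) = U*16 = 16*U)
x(59)*f(-12) = 59*(16*(-12)) = 59*(-192) = -11328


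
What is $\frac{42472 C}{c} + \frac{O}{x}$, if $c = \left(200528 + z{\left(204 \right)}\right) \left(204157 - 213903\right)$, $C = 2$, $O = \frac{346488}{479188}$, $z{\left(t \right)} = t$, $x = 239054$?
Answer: $- \frac{141447539245693}{3501587582765077421} \approx -4.0395 \cdot 10^{-5}$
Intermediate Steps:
$O = \frac{86622}{119797}$ ($O = 346488 \cdot \frac{1}{479188} = \frac{86622}{119797} \approx 0.72307$)
$c = -1956334072$ ($c = \left(200528 + 204\right) \left(204157 - 213903\right) = 200732 \left(-9746\right) = -1956334072$)
$\frac{42472 C}{c} + \frac{O}{x} = \frac{42472 \cdot 2}{-1956334072} + \frac{86622}{119797 \cdot 239054} = 84944 \left(- \frac{1}{1956334072}\right) + \frac{86622}{119797} \cdot \frac{1}{239054} = - \frac{10618}{244541759} + \frac{43311}{14318976019} = - \frac{141447539245693}{3501587582765077421}$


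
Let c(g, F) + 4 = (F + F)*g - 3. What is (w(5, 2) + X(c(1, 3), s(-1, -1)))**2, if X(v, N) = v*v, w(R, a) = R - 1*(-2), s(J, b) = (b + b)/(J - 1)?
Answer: 64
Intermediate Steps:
s(J, b) = 2*b/(-1 + J) (s(J, b) = (2*b)/(-1 + J) = 2*b/(-1 + J))
w(R, a) = 2 + R (w(R, a) = R + 2 = 2 + R)
c(g, F) = -7 + 2*F*g (c(g, F) = -4 + ((F + F)*g - 3) = -4 + ((2*F)*g - 3) = -4 + (2*F*g - 3) = -4 + (-3 + 2*F*g) = -7 + 2*F*g)
X(v, N) = v**2
(w(5, 2) + X(c(1, 3), s(-1, -1)))**2 = ((2 + 5) + (-7 + 2*3*1)**2)**2 = (7 + (-7 + 6)**2)**2 = (7 + (-1)**2)**2 = (7 + 1)**2 = 8**2 = 64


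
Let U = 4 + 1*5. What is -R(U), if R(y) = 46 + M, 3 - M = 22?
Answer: -27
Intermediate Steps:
M = -19 (M = 3 - 1*22 = 3 - 22 = -19)
U = 9 (U = 4 + 5 = 9)
R(y) = 27 (R(y) = 46 - 19 = 27)
-R(U) = -1*27 = -27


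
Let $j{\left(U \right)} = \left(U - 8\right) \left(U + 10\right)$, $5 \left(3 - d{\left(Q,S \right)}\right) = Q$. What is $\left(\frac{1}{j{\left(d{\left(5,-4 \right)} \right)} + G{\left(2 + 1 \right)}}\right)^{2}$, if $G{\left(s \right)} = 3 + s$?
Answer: $\frac{1}{4356} \approx 0.00022957$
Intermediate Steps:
$d{\left(Q,S \right)} = 3 - \frac{Q}{5}$
$j{\left(U \right)} = \left(-8 + U\right) \left(10 + U\right)$
$\left(\frac{1}{j{\left(d{\left(5,-4 \right)} \right)} + G{\left(2 + 1 \right)}}\right)^{2} = \left(\frac{1}{\left(-80 + \left(3 - 1\right)^{2} + 2 \left(3 - 1\right)\right) + \left(3 + \left(2 + 1\right)\right)}\right)^{2} = \left(\frac{1}{\left(-80 + \left(3 - 1\right)^{2} + 2 \left(3 - 1\right)\right) + \left(3 + 3\right)}\right)^{2} = \left(\frac{1}{\left(-80 + 2^{2} + 2 \cdot 2\right) + 6}\right)^{2} = \left(\frac{1}{\left(-80 + 4 + 4\right) + 6}\right)^{2} = \left(\frac{1}{-72 + 6}\right)^{2} = \left(\frac{1}{-66}\right)^{2} = \left(- \frac{1}{66}\right)^{2} = \frac{1}{4356}$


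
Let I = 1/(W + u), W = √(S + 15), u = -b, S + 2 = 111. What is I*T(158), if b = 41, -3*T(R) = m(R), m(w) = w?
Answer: 6478/4671 + 316*√31/4671 ≈ 1.7635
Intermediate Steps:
S = 109 (S = -2 + 111 = 109)
T(R) = -R/3
u = -41 (u = -1*41 = -41)
W = 2*√31 (W = √(109 + 15) = √124 = 2*√31 ≈ 11.136)
I = 1/(-41 + 2*√31) (I = 1/(2*√31 - 41) = 1/(-41 + 2*√31) ≈ -0.033485)
I*T(158) = (-41/1557 - 2*√31/1557)*(-⅓*158) = (-41/1557 - 2*√31/1557)*(-158/3) = 6478/4671 + 316*√31/4671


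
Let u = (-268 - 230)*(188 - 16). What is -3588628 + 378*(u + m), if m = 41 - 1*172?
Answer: -36016114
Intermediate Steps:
m = -131 (m = 41 - 172 = -131)
u = -85656 (u = -498*172 = -85656)
-3588628 + 378*(u + m) = -3588628 + 378*(-85656 - 131) = -3588628 + 378*(-85787) = -3588628 - 32427486 = -36016114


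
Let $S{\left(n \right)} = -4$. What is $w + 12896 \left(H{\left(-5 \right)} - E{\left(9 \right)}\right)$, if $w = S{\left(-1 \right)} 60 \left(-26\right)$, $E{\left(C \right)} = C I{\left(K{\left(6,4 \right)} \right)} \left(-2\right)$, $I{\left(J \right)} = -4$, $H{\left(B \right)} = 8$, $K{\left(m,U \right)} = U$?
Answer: $-819104$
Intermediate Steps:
$E{\left(C \right)} = 8 C$ ($E{\left(C \right)} = C \left(-4\right) \left(-2\right) = - 4 C \left(-2\right) = 8 C$)
$w = 6240$ ($w = \left(-4\right) 60 \left(-26\right) = \left(-240\right) \left(-26\right) = 6240$)
$w + 12896 \left(H{\left(-5 \right)} - E{\left(9 \right)}\right) = 6240 + 12896 \left(8 - 8 \cdot 9\right) = 6240 + 12896 \left(8 - 72\right) = 6240 + 12896 \left(-64\right) = 6240 - 825344 = -819104$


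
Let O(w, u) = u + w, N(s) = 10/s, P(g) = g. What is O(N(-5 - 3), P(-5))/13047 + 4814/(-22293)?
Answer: -83930119/387809028 ≈ -0.21642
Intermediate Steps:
O(N(-5 - 3), P(-5))/13047 + 4814/(-22293) = (-5 + 10/(-5 - 3))/13047 + 4814/(-22293) = (-5 + 10/(-8))*(1/13047) + 4814*(-1/22293) = (-5 + 10*(-⅛))*(1/13047) - 4814/22293 = (-5 - 5/4)*(1/13047) - 4814/22293 = -25/4*1/13047 - 4814/22293 = -25/52188 - 4814/22293 = -83930119/387809028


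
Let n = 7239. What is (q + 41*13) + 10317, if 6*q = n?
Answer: 24113/2 ≈ 12057.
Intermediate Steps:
q = 2413/2 (q = (1/6)*7239 = 2413/2 ≈ 1206.5)
(q + 41*13) + 10317 = (2413/2 + 41*13) + 10317 = (2413/2 + 533) + 10317 = 3479/2 + 10317 = 24113/2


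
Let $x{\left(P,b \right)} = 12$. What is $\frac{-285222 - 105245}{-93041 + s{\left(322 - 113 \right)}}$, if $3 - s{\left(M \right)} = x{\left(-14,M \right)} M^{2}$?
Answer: $\frac{35497}{56110} \approx 0.63263$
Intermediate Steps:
$s{\left(M \right)} = 3 - 12 M^{2}$
$\frac{-285222 - 105245}{-93041 + s{\left(322 - 113 \right)}} = \frac{-285222 - 105245}{-93041 + \left(3 - 12 \left(322 - 113\right)^{2}\right)} = \frac{-285222 - 105245}{-93041 + \left(3 - 12 \cdot 209^{2}\right)} = \frac{-285222 - 105245}{-93041 + \left(3 - 524172\right)} = - \frac{390467}{-93041 + \left(3 - 524172\right)} = - \frac{390467}{-93041 - 524169} = - \frac{390467}{-617210} = \left(-390467\right) \left(- \frac{1}{617210}\right) = \frac{35497}{56110}$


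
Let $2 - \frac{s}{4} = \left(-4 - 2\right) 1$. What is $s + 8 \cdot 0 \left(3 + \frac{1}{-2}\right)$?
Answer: $32$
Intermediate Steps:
$s = 32$ ($s = 8 - 4 \left(-4 - 2\right) 1 = 8 - 4 \left(\left(-6\right) 1\right) = 8 - -24 = 8 + 24 = 32$)
$s + 8 \cdot 0 \left(3 + \frac{1}{-2}\right) = 32 + 8 \cdot 0 \left(3 + \frac{1}{-2}\right) = 32 + 8 \cdot 0 \left(3 - \frac{1}{2}\right) = 32 + 8 \cdot 0 \cdot \frac{5}{2} = 32 + 8 \cdot 0 = 32 + 0 = 32$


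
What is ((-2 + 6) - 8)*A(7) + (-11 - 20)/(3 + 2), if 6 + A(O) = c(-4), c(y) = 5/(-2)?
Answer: 139/5 ≈ 27.800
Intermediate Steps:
c(y) = -5/2 (c(y) = 5*(-1/2) = -5/2)
A(O) = -17/2 (A(O) = -6 - 5/2 = -17/2)
((-2 + 6) - 8)*A(7) + (-11 - 20)/(3 + 2) = ((-2 + 6) - 8)*(-17/2) + (-11 - 20)/(3 + 2) = (4 - 8)*(-17/2) - 31/5 = -4*(-17/2) - 31*1/5 = 34 - 31/5 = 139/5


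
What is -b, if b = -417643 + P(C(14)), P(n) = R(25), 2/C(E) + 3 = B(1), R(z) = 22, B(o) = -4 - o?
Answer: 417621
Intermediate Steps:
C(E) = -1/4 (C(E) = 2/(-3 + (-4 - 1*1)) = 2/(-3 + (-4 - 1)) = 2/(-3 - 5) = 2/(-8) = 2*(-1/8) = -1/4)
P(n) = 22
b = -417621 (b = -417643 + 22 = -417621)
-b = -1*(-417621) = 417621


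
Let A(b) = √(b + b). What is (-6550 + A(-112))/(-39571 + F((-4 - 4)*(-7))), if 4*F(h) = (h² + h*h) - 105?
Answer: 26200/152117 - 16*I*√14/152117 ≈ 0.17224 - 0.00039356*I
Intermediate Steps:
F(h) = -105/4 + h²/2 (F(h) = ((h² + h*h) - 105)/4 = ((h² + h²) - 105)/4 = (2*h² - 105)/4 = (-105 + 2*h²)/4 = -105/4 + h²/2)
A(b) = √2*√b (A(b) = √(2*b) = √2*√b)
(-6550 + A(-112))/(-39571 + F((-4 - 4)*(-7))) = (-6550 + √2*√(-112))/(-39571 + (-105/4 + ((-4 - 4)*(-7))²/2)) = (-6550 + √2*(4*I*√7))/(-39571 + (-105/4 + (-8*(-7))²/2)) = (-6550 + 4*I*√14)/(-39571 + (-105/4 + (½)*56²)) = (-6550 + 4*I*√14)/(-39571 + (-105/4 + (½)*3136)) = (-6550 + 4*I*√14)/(-39571 + (-105/4 + 1568)) = (-6550 + 4*I*√14)/(-39571 + 6167/4) = (-6550 + 4*I*√14)/(-152117/4) = (-6550 + 4*I*√14)*(-4/152117) = 26200/152117 - 16*I*√14/152117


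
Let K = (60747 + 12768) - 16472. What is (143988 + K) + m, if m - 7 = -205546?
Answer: -4508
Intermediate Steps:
m = -205539 (m = 7 - 205546 = -205539)
K = 57043 (K = 73515 - 16472 = 57043)
(143988 + K) + m = (143988 + 57043) - 205539 = 201031 - 205539 = -4508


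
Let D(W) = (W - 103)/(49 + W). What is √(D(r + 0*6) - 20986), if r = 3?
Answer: I*√3546959/13 ≈ 144.87*I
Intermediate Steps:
D(W) = (-103 + W)/(49 + W)
√(D(r + 0*6) - 20986) = √((-103 + (3 + 0*6))/(49 + (3 + 0*6)) - 20986) = √((-103 + (3 + 0))/(49 + (3 + 0)) - 20986) = √((-103 + 3)/(49 + 3) - 20986) = √(-100/52 - 20986) = √((1/52)*(-100) - 20986) = √(-25/13 - 20986) = √(-272843/13) = I*√3546959/13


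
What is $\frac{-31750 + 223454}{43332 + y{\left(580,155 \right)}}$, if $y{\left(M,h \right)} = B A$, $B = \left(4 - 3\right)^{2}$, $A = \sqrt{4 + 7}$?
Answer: $\frac{8306917728}{1877662213} - \frac{191704 \sqrt{11}}{1877662213} \approx 4.4237$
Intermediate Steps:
$A = \sqrt{11} \approx 3.3166$
$B = 1$ ($B = 1^{2} = 1$)
$y{\left(M,h \right)} = \sqrt{11}$ ($y{\left(M,h \right)} = 1 \sqrt{11} = \sqrt{11}$)
$\frac{-31750 + 223454}{43332 + y{\left(580,155 \right)}} = \frac{-31750 + 223454}{43332 + \sqrt{11}} = \frac{191704}{43332 + \sqrt{11}}$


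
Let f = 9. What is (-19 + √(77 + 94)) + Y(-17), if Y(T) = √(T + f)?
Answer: -19 + 3*√19 + 2*I*√2 ≈ -5.9233 + 2.8284*I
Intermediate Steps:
Y(T) = √(9 + T) (Y(T) = √(T + 9) = √(9 + T))
(-19 + √(77 + 94)) + Y(-17) = (-19 + √(77 + 94)) + √(9 - 17) = (-19 + √171) + √(-8) = (-19 + 3*√19) + 2*I*√2 = -19 + 3*√19 + 2*I*√2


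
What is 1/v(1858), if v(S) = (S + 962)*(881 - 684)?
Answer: 1/555540 ≈ 1.8001e-6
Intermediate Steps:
v(S) = 189514 + 197*S (v(S) = (962 + S)*197 = 189514 + 197*S)
1/v(1858) = 1/(189514 + 197*1858) = 1/(189514 + 366026) = 1/555540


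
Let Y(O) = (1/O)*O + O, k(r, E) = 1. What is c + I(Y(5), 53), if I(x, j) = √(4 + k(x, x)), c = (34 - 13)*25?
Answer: 525 + √5 ≈ 527.24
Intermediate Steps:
c = 525 (c = 21*25 = 525)
Y(O) = 1 + O (Y(O) = O/O + O = 1 + O)
I(x, j) = √5 (I(x, j) = √(4 + 1) = √5)
c + I(Y(5), 53) = 525 + √5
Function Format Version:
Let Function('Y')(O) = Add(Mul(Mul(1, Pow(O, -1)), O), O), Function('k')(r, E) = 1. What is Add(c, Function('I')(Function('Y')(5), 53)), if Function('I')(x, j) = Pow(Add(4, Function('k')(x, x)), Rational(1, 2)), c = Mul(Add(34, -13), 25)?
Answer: Add(525, Pow(5, Rational(1, 2))) ≈ 527.24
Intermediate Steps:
c = 525 (c = Mul(21, 25) = 525)
Function('Y')(O) = Add(1, O) (Function('Y')(O) = Add(Mul(Pow(O, -1), O), O) = Add(1, O))
Function('I')(x, j) = Pow(5, Rational(1, 2)) (Function('I')(x, j) = Pow(Add(4, 1), Rational(1, 2)) = Pow(5, Rational(1, 2)))
Add(c, Function('I')(Function('Y')(5), 53)) = Add(525, Pow(5, Rational(1, 2)))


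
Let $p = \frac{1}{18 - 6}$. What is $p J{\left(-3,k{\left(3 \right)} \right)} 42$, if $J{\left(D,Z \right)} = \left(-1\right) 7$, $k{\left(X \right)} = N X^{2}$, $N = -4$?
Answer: $- \frac{49}{2} \approx -24.5$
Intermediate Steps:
$k{\left(X \right)} = - 4 X^{2}$
$J{\left(D,Z \right)} = -7$
$p = \frac{1}{12} \approx 0.083333$
$p J{\left(-3,k{\left(3 \right)} \right)} 42 = \frac{1}{12} \left(-7\right) 42 = \left(- \frac{7}{12}\right) 42 = - \frac{49}{2}$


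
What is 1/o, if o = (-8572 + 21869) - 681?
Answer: 1/12616 ≈ 7.9264e-5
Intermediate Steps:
o = 12616 (o = 13297 - 681 = 12616)
1/o = 1/12616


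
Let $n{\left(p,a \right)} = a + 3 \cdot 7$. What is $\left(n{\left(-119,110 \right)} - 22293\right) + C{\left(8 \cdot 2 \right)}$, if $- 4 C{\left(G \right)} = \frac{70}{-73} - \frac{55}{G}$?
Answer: $- \frac{103535729}{4672} \approx -22161.0$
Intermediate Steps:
$C{\left(G \right)} = \frac{35}{146} + \frac{55}{4 G}$ ($C{\left(G \right)} = - \frac{\frac{70}{-73} - \frac{55}{G}}{4} = - \frac{70 \left(- \frac{1}{73}\right) - \frac{55}{G}}{4} = - \frac{- \frac{70}{73} - \frac{55}{G}}{4} = \frac{35}{146} + \frac{55}{4 G}$)
$n{\left(p,a \right)} = 21 + a$ ($n{\left(p,a \right)} = a + 21 = 21 + a$)
$\left(n{\left(-119,110 \right)} - 22293\right) + C{\left(8 \cdot 2 \right)} = \left(\left(21 + 110\right) - 22293\right) + \frac{5 \left(803 + 14 \cdot 8 \cdot 2\right)}{292 \cdot 8 \cdot 2} = \left(131 - 22293\right) + \frac{5 \left(803 + 14 \cdot 16\right)}{292 \cdot 16} = -22162 + \frac{5}{292} \cdot \frac{1}{16} \left(803 + 224\right) = -22162 + \frac{5}{292} \cdot \frac{1}{16} \cdot 1027 = -22162 + \frac{5135}{4672} = - \frac{103535729}{4672}$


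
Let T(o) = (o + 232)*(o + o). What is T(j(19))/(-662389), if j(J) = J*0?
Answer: 0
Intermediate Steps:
j(J) = 0
T(o) = 2*o*(232 + o) (T(o) = (232 + o)*(2*o) = 2*o*(232 + o))
T(j(19))/(-662389) = (2*0*(232 + 0))/(-662389) = (2*0*232)*(-1/662389) = 0*(-1/662389) = 0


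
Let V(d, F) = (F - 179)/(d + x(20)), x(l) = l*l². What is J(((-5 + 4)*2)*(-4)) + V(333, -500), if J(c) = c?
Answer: 65985/8333 ≈ 7.9185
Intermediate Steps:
x(l) = l³
V(d, F) = (-179 + F)/(8000 + d) (V(d, F) = (F - 179)/(d + 20³) = (-179 + F)/(d + 8000) = (-179 + F)/(8000 + d))
J(((-5 + 4)*2)*(-4)) + V(333, -500) = ((-5 + 4)*2)*(-4) + (-179 - 500)/(8000 + 333) = -1*2*(-4) - 679/8333 = -2*(-4) + (1/8333)*(-679) = 8 - 679/8333 = 65985/8333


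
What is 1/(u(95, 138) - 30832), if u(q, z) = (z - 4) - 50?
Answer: -1/30748 ≈ -3.2522e-5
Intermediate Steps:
u(q, z) = -54 + z (u(q, z) = (-4 + z) - 50 = -54 + z)
1/(u(95, 138) - 30832) = 1/((-54 + 138) - 30832) = 1/(84 - 30832) = 1/(-30748) = -1/30748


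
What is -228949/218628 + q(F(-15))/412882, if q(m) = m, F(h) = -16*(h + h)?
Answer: -47211989789/45133782948 ≈ -1.0460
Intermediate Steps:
F(h) = -32*h
-228949/218628 + q(F(-15))/412882 = -228949/218628 - 32*(-15)/412882 = -228949*1/218628 + 480*(1/412882) = -228949/218628 + 240/206441 = -47211989789/45133782948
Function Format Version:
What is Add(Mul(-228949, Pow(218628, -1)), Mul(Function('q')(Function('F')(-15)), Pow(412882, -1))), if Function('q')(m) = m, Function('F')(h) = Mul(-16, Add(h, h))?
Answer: Rational(-47211989789, 45133782948) ≈ -1.0460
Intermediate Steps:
Function('F')(h) = Mul(-32, h) (Function('F')(h) = Mul(-16, Mul(2, h)) = Mul(-32, h))
Add(Mul(-228949, Pow(218628, -1)), Mul(Function('q')(Function('F')(-15)), Pow(412882, -1))) = Add(Mul(-228949, Pow(218628, -1)), Mul(Mul(-32, -15), Pow(412882, -1))) = Add(Mul(-228949, Rational(1, 218628)), Mul(480, Rational(1, 412882))) = Add(Rational(-228949, 218628), Rational(240, 206441)) = Rational(-47211989789, 45133782948)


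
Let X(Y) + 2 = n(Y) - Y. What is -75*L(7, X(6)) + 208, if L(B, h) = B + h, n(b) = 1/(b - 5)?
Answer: 208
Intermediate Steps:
n(b) = 1/(-5 + b)
X(Y) = -2 + 1/(-5 + Y) - Y (X(Y) = -2 + (1/(-5 + Y) - Y) = -2 + 1/(-5 + Y) - Y)
-75*L(7, X(6)) + 208 = -75*(7 + (11 - 1*6**2 + 3*6)/(-5 + 6)) + 208 = -75*(7 + (11 - 1*36 + 18)/1) + 208 = -75*(7 + 1*(11 - 36 + 18)) + 208 = -75*(7 + 1*(-7)) + 208 = -75*(7 - 7) + 208 = -75*0 + 208 = 0 + 208 = 208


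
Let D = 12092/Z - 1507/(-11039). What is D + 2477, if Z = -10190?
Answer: 139256593656/56243705 ≈ 2475.9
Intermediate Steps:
D = -59063629/56243705 (D = 12092/(-10190) - 1507/(-11039) = 12092*(-1/10190) - 1507*(-1/11039) = -6046/5095 + 1507/11039 = -59063629/56243705 ≈ -1.0501)
D + 2477 = -59063629/56243705 + 2477 = 139256593656/56243705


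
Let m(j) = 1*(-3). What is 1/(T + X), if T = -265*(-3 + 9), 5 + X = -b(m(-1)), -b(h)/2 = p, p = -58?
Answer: -1/1711 ≈ -0.00058445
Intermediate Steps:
m(j) = -3
b(h) = 116 (b(h) = -2*(-58) = 116)
X = -121 (X = -5 - 1*116 = -5 - 116 = -121)
T = -1590 (T = -265*6 = -1590)
1/(T + X) = 1/(-1590 - 121) = 1/(-1711) = -1/1711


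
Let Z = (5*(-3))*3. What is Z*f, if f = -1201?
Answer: 54045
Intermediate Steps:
Z = -45 (Z = -15*3 = -45)
Z*f = -45*(-1201) = 54045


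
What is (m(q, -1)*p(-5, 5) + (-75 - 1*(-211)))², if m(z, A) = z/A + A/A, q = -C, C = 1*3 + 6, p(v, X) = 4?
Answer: 30976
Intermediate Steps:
C = 9 (C = 3 + 6 = 9)
q = -9 (q = -1*9 = -9)
m(z, A) = 1 + z/A (m(z, A) = z/A + 1 = 1 + z/A)
(m(q, -1)*p(-5, 5) + (-75 - 1*(-211)))² = (((-1 - 9)/(-1))*4 + (-75 - 1*(-211)))² = (-1*(-10)*4 + (-75 + 211))² = (10*4 + 136)² = (40 + 136)² = 176² = 30976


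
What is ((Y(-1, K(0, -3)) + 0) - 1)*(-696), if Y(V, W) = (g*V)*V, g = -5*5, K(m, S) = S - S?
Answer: 18096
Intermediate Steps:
K(m, S) = 0
g = -25
Y(V, W) = -25*V**2 (Y(V, W) = (-25*V)*V = -25*V**2)
((Y(-1, K(0, -3)) + 0) - 1)*(-696) = ((-25*(-1)**2 + 0) - 1)*(-696) = ((-25*1 + 0) - 1)*(-696) = ((-25 + 0) - 1)*(-696) = (-25 - 1)*(-696) = -26*(-696) = 18096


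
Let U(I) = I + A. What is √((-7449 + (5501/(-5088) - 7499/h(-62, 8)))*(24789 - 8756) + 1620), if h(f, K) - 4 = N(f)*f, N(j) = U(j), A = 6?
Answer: I*√145985401045816899270/1105368 ≈ 10931.0*I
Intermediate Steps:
U(I) = 6 + I (U(I) = I + 6 = 6 + I)
N(j) = 6 + j
h(f, K) = 4 + f*(6 + f) (h(f, K) = 4 + (6 + f)*f = 4 + f*(6 + f))
√((-7449 + (5501/(-5088) - 7499/h(-62, 8)))*(24789 - 8756) + 1620) = √((-7449 + (5501/(-5088) - 7499/(4 - 62*(6 - 62))))*(24789 - 8756) + 1620) = √((-7449 + (5501*(-1/5088) - 7499/(4 - 62*(-56))))*16033 + 1620) = √((-7449 + (-5501/5088 - 7499/(4 + 3472)))*16033 + 1620) = √((-7449 + (-5501/5088 - 7499/3476))*16033 + 1620) = √((-7449 - 14319097/4421472)*16033 + 1620) = √(-32949864025/4421472*16033 + 1620) = √(-528285169912825/4421472 + 1620) = √(-528278007128185/4421472) = I*√145985401045816899270/1105368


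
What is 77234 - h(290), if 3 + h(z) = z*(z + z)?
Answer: -90963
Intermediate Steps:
h(z) = -3 + 2*z**2 (h(z) = -3 + z*(z + z) = -3 + z*(2*z) = -3 + 2*z**2)
77234 - h(290) = 77234 - (-3 + 2*290**2) = 77234 - (-3 + 2*84100) = 77234 - (-3 + 168200) = 77234 - 1*168197 = 77234 - 168197 = -90963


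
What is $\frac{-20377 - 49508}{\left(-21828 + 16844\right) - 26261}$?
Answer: $\frac{4659}{2083} \approx 2.2367$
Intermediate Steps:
$\frac{-20377 - 49508}{\left(-21828 + 16844\right) - 26261} = - \frac{69885}{-4984 - 26261} = - \frac{69885}{-31245} = \left(-69885\right) \left(- \frac{1}{31245}\right) = \frac{4659}{2083}$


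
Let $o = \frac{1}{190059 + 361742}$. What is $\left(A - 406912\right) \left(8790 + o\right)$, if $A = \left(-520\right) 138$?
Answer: $- \frac{2321717540389552}{551801} \approx -4.2075 \cdot 10^{9}$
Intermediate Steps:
$o = \frac{1}{551801} \approx 1.8122 \cdot 10^{-6}$
$A = -71760$
$\left(A - 406912\right) \left(8790 + o\right) = \left(-71760 - 406912\right) \left(8790 + \frac{1}{551801}\right) = \left(-478672\right) \frac{4850330791}{551801} = - \frac{2321717540389552}{551801}$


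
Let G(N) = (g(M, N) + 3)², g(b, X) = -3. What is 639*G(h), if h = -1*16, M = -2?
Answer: 0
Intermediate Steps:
h = -16
G(N) = 0 (G(N) = (-3 + 3)² = 0² = 0)
639*G(h) = 639*0 = 0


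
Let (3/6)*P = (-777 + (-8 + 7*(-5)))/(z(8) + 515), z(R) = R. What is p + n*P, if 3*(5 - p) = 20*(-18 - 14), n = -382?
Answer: 2222005/1569 ≈ 1416.2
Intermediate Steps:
p = 655/3 (p = 5 - 20*(-18 - 14)/3 = 5 - 20*(-32)/3 = 5 - ⅓*(-640) = 5 + 640/3 = 655/3 ≈ 218.33)
P = -1640/523 (P = 2*((-777 + (-8 + 7*(-5)))/(8 + 515)) = 2*((-777 + (-8 - 35))/523) = 2*((-777 - 43)*(1/523)) = 2*(-820*1/523) = 2*(-820/523) = -1640/523 ≈ -3.1358)
p + n*P = 655/3 - 382*(-1640/523) = 655/3 + 626480/523 = 2222005/1569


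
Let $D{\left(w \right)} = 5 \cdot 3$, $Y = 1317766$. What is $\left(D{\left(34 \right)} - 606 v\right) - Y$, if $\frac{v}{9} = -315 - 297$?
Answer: $2020097$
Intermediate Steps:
$v = -5508$ ($v = 9 \left(-315 - 297\right) = 9 \left(-612\right) = -5508$)
$D{\left(w \right)} = 15$
$\left(D{\left(34 \right)} - 606 v\right) - Y = \left(15 - -3337848\right) - 1317766 = \left(15 + 3337848\right) - 1317766 = 3337863 - 1317766 = 2020097$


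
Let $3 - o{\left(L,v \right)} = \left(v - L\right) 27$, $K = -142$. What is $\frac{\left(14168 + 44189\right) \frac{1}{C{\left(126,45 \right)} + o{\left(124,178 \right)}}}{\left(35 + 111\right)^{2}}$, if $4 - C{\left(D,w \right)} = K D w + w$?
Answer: $\frac{58357}{17130475504} \approx 3.4066 \cdot 10^{-6}$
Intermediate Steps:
$o{\left(L,v \right)} = 3 - 27 v + 27 L$ ($o{\left(L,v \right)} = 3 - \left(v - L\right) 27 = 3 - \left(- 27 L + 27 v\right) = 3 + \left(- 27 v + 27 L\right) = 3 - 27 v + 27 L$)
$C{\left(D,w \right)} = 4 - w + 142 D w$ ($C{\left(D,w \right)} = 4 - \left(- 142 D w + w\right) = 4 - \left(w - 142 D w\right) = 4 + \left(- w + 142 D w\right) = 4 - w + 142 D w$)
$\frac{\left(14168 + 44189\right) \frac{1}{C{\left(126,45 \right)} + o{\left(124,178 \right)}}}{\left(35 + 111\right)^{2}} = \frac{\left(14168 + 44189\right) \frac{1}{\left(4 - 45 + 142 \cdot 126 \cdot 45\right) + \left(3 - 4806 + 27 \cdot 124\right)}}{\left(35 + 111\right)^{2}} = \frac{58357 \frac{1}{\left(4 - 45 + 805140\right) + \left(3 - 4806 + 3348\right)}}{146^{2}} = \frac{58357 \frac{1}{805099 - 1455}}{21316} = \frac{58357}{803644} \cdot \frac{1}{21316} = \frac{58357}{17130475504}$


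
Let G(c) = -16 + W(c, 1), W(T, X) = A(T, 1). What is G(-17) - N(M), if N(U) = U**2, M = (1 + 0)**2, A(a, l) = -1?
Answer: -18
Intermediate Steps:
W(T, X) = -1
M = 1 (M = 1**2 = 1)
G(c) = -17 (G(c) = -16 - 1 = -17)
G(-17) - N(M) = -17 - 1*1**2 = -17 - 1*1 = -17 - 1 = -18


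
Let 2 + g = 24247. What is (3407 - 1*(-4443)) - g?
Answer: -16395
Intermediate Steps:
g = 24245 (g = -2 + 24247 = 24245)
(3407 - 1*(-4443)) - g = (3407 - 1*(-4443)) - 1*24245 = (3407 + 4443) - 24245 = 7850 - 24245 = -16395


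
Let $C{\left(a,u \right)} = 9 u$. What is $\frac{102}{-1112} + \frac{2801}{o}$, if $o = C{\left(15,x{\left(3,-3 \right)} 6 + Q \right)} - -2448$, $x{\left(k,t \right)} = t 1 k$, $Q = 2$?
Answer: $\frac{182047}{137610} \approx 1.3229$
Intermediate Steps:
$x{\left(k,t \right)} = k t$ ($x{\left(k,t \right)} = t k = k t$)
$o = 1980$ ($o = 9 \left(3 \left(-3\right) 6 + 2\right) - -2448 = 9 \left(\left(-9\right) 6 + 2\right) + 2448 = 9 \left(-54 + 2\right) + 2448 = 9 \left(-52\right) + 2448 = -468 + 2448 = 1980$)
$\frac{102}{-1112} + \frac{2801}{o} = \frac{102}{-1112} + \frac{2801}{1980} = 102 \left(- \frac{1}{1112}\right) + 2801 \cdot \frac{1}{1980} = - \frac{51}{556} + \frac{2801}{1980} = \frac{182047}{137610}$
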